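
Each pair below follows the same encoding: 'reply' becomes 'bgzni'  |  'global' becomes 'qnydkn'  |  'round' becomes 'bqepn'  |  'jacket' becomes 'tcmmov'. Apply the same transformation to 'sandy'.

ccxfi

Shifts by position in reply: pos 0: r→b (+10), pos 1: e→g (+2), pos 2: p→z (+10), pos 3: l→n (+2) — repeating every 2. The shifts repeat in a cycle of length 2: positions 0,1,… shift by +10, +2, then the pattern repeats.
On sandy: s+10=c, a+2=c, n+10=x, d+2=f, y+10=i.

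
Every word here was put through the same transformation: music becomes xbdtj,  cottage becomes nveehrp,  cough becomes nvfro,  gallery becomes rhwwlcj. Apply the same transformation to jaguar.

Shifts by position in music: pos 0: m→x (+11), pos 1: u→b (+7), pos 2: s→d (+11), pos 3: i→t (+11), pos 4: c→j (+7) — repeating every 3. The shifts repeat in a cycle of length 3: positions 0,1,… shift by +11, +7, +11, then the pattern repeats.
On jaguar: j+11=u, a+7=h, g+11=r, u+11=f, a+7=h, r+11=c.

uhrfhc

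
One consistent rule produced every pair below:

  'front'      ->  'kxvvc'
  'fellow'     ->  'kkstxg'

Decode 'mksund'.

In front: f→k is +5, r→x is +6, o→v is +7, n→v is +8 — the shift increases by 1 each position. Letter i (0-indexed) is shifted by i+5, so successive shifts are 5, 6, 7, ….
Reversing it on mksund: m−5=h, k−6=e, s−7=l, u−8=m, n−9=e, d−10=t.

helmet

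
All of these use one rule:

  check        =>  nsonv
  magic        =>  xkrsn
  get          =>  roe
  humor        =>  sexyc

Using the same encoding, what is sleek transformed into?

The rule splits by letter class: vowels +10, consonants +11.
Applying it to sleek: s(cons)+11=d, l(cons)+11=w, e(vowel)+10=o, e(vowel)+10=o, k(cons)+11=v.

dwoov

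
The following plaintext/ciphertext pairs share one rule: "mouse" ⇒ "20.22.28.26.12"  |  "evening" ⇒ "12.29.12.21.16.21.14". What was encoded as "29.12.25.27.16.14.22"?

m is letter #13 and maps to 20: an offset of 7. Each letter is replaced by its alphabet position (a=1..z=26) + 7.
Undoing it on 29.12.25.27.16.14.22: 29→(29−7)÷1=22=v, 12→(12−7)÷1=5=e, 25→(25−7)÷1=18=r, 27→(27−7)÷1=20=t, 16→(16−7)÷1=9=i, 14→(14−7)÷1=7=g, 22→(22−7)÷1=15=o.

vertigo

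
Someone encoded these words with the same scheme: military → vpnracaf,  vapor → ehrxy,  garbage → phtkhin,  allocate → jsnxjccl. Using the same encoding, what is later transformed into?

It's a Vigenère-style cipher with numeric key [9,7,2]: position i shifts by key[i mod 3].
For later: l+9=u, a+7=h, t+2=v, e+9=n, r+7=y.

uhvny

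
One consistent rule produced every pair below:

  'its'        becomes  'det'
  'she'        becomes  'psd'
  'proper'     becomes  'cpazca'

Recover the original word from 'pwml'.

able

The output letters match the input read backwards, each shifted +11: its reversed is sti. Two steps: reverse the string, then apply a Caesar shift of +11.
Undoing it on pwml: shift back: p−11=e, w−11=l, m−11=b, l−11=a → elba; then reverse → able.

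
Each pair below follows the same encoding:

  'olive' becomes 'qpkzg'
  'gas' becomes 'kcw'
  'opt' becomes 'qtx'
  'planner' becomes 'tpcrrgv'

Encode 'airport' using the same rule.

Two shifts are in play — +2 for a/e/i/o/u, +4 for every other letter.
Applying it to airport: a(vowel)+2=c, i(vowel)+2=k, r(cons)+4=v, p(cons)+4=t, o(vowel)+2=q, r(cons)+4=v, t(cons)+4=x.

ckvtqvx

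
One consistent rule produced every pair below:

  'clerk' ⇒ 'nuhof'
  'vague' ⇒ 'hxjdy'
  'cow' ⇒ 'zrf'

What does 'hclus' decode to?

The output letters match the input read backwards, each shifted +3: clerk reversed is krelc. Read the word backwards and shift each letter +3.
Reversing it on hclus: shift back: h−3=e, c−3=z, l−3=i, u−3=r, s−3=p → ezirp; then reverse → prize.

prize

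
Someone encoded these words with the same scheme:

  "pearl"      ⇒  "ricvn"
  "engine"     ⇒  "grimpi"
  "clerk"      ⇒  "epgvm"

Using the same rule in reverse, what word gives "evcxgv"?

Shifts by position in pearl: pos 0: p→r (+2), pos 1: e→i (+4), pos 2: a→c (+2), pos 3: r→v (+4) — repeating every 2. A repeating key of period 2 is used — shifts +2, +4 over and over.
Decoding evcxgv: e−2=c, v−4=r, c−2=a, x−4=t, g−2=e, v−4=r.

crater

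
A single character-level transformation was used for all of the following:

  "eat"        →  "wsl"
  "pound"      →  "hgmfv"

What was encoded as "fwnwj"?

never

Compare letters: e→w is +18, a→s is +18, t→l is +18 — a constant shift. This is a Caesar cipher with shift 18.
Undoing it on fwnwj: f−18=n, w−18=e, n−18=v, w−18=e, j−18=r.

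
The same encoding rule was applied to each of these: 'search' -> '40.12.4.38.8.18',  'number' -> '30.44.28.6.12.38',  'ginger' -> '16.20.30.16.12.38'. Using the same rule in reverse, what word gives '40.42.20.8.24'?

s(#19)→40 and e(#5)→12: differences scale by 2, so n = 2·pos + 2. Each letter becomes 2×(its alphabet position, a=1..z=26) + 2.
Reversing it on 40.42.20.8.24: 40→(40−2)÷2=19=s, 42→(42−2)÷2=20=t, 20→(20−2)÷2=9=i, 8→(8−2)÷2=3=c, 24→(24−2)÷2=11=k.

stick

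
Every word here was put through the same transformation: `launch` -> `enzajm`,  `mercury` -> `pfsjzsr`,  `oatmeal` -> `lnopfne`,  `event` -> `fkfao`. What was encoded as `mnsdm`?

harsh

Each letter's alphabet position (a=0..z=25) is mapped through 11·x+13 mod 26 — an affine cipher.
Undoing it on mnsdm: m(12)→19·(12−13)≡7=h; n(13)→19·(13−13)≡0=a; s(18)→19·(18−13)≡17=r; d(3)→19·(3−13)≡18=s; m(12)→19·(12−13)≡7=h (all mod 26).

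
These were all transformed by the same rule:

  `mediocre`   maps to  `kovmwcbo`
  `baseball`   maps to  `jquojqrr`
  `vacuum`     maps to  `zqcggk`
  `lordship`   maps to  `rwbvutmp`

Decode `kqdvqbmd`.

m(12)→k(10) and e(4)→o(14) fit y≡19x+16 (mod 26); the inverse of 19 mod 26 is 11. Each letter's alphabet position (a=0..z=25) is mapped through 19·x+16 mod 26 — an affine cipher.
Undoing it on kqdvqbmd: k(10)→11·(10−16)≡12=m; q(16)→11·(16−16)≡0=a; d(3)→11·(3−16)≡13=n; v(21)→11·(21−16)≡3=d; q(16)→11·(16−16)≡0=a; b(1)→11·(1−16)≡17=r; m(12)→11·(12−16)≡8=i; d(3)→11·(3−16)≡13=n (all mod 26).

mandarin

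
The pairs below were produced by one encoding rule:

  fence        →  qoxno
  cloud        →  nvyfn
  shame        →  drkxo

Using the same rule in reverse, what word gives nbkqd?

craft

Shifts by position in fence: pos 0: f→q (+11), pos 1: e→o (+10), pos 2: n→x (+10), pos 3: c→n (+11), pos 4: e→o (+10) — repeating every 3. A repeating key of period 3 is used — shifts +11, +10, +10 over and over.
Reversing it on nbkqd: n−11=c, b−10=r, k−10=a, q−11=f, d−10=t.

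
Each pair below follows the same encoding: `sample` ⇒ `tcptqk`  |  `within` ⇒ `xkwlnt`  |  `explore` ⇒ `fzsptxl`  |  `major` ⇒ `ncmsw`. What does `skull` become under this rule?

In sample: s→t is +1, a→c is +2, m→p is +3, p→t is +4 — the shift increases by 1 each position. Letter i (0-indexed) is shifted by i+1, so successive shifts are 1, 2, 3, ….
For skull: s+1=t, k+2=m, u+3=x, l+4=p, l+5=q.

tmxpq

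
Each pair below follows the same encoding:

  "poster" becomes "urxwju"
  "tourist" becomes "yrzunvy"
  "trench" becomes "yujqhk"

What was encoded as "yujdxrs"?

treason

Shifts by position in poster: pos 0: p→u (+5), pos 1: o→r (+3), pos 2: s→x (+5), pos 3: t→w (+3) — repeating every 2. A repeating key of period 2 is used — shifts +5, +3 over and over.
Decoding yujdxrs: y−5=t, u−3=r, j−5=e, d−3=a, x−5=s, r−3=o, s−5=n.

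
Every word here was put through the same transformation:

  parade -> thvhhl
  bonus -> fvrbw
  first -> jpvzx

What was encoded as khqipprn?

Shifts by position in parade: pos 0: p→t (+4), pos 1: a→h (+7), pos 2: r→v (+4), pos 3: a→h (+7) — repeating every 2. The shifts repeat in a cycle of length 2: positions 0,1,… shift by +4, +7, then the pattern repeats.
Reversing it on khqipprn: k−4=g, h−7=a, q−4=m, i−7=b, p−4=l, p−7=i, r−4=n, n−7=g.

gambling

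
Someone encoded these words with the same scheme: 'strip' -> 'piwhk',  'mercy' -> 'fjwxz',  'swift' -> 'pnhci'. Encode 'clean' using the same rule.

xmjly

s(18)→p(15) and t(19)→i(8) fit y≡19x+11 (mod 26); the inverse of 19 mod 26 is 11. Treating letters as 0–25, the rule is x ↦ 19x + 11 (mod 26).
For clean: c(2)→19·2+11≡23=x; l(11)→19·11+11≡12=m; e(4)→19·4+11≡9=j; a(0)→19·0+11≡11=l; n(13)→19·13+11≡24=y (all mod 26).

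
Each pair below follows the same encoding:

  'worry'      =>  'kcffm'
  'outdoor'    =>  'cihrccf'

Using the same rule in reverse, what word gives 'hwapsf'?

timber

Each letter is shifted forward by 14 in the alphabet (a Caesar shift of +14).
Undoing it on hwapsf: h−14=t, w−14=i, a−14=m, p−14=b, s−14=e, f−14=r.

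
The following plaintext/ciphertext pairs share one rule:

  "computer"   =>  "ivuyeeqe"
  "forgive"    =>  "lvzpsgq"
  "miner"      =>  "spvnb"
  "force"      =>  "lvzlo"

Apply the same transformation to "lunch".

rbvlr

In computer: c→i is +6, o→v is +7, m→u is +8, p→y is +9 — the shift increases by 1 each position. Letter i (0-indexed) is shifted by i+6, so successive shifts are 6, 7, 8, ….
On lunch: l+6=r, u+7=b, n+8=v, c+9=l, h+10=r.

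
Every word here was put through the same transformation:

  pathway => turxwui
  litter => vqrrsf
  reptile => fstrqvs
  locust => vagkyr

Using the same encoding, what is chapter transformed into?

gxutrsf

This is an affine cipher: with a=0,…,z=25, each position x becomes (19x+20) mod 26.
On chapter: c(2)→19·2+20≡6=g; h(7)→19·7+20≡23=x; a(0)→19·0+20≡20=u; p(15)→19·15+20≡19=t; t(19)→19·19+20≡17=r; e(4)→19·4+20≡18=s; r(17)→19·17+20≡5=f (all mod 26).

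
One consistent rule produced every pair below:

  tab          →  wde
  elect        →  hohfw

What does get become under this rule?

Compare letters: t→w is +3, a→d is +3, b→e is +3 — a constant shift. Each letter is shifted forward by 3 in the alphabet (a Caesar shift of +3).
On get: g+3=j, e+3=h, t+3=w.

jhw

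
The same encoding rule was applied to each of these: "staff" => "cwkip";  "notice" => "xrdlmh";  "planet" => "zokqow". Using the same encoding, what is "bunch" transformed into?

lxxfr

Shifts by position in staff: pos 0: s→c (+10), pos 1: t→w (+3), pos 2: a→k (+10), pos 3: f→i (+3) — repeating every 2. The shifts repeat in a cycle of length 2: positions 0,1,… shift by +10, +3, then the pattern repeats.
For bunch: b+10=l, u+3=x, n+10=x, c+3=f, h+10=r.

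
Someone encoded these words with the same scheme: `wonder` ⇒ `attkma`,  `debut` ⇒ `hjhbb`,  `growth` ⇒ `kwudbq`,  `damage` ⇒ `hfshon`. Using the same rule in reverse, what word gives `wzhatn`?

subtle

In wonder: w→a is +4, o→t is +5, n→t is +6, d→k is +7 — the shift increases by 1 each position. Letter i (0-indexed) is shifted by i+4, so successive shifts are 4, 5, 6, ….
Reversing it on wzhatn: w−4=s, z−5=u, h−6=b, a−7=t, t−8=l, n−9=e.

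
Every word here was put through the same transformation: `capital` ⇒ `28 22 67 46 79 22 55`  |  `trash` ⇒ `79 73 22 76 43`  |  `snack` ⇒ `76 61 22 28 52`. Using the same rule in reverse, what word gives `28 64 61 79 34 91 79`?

c(#3)→28 and a(#1)→22: differences scale by 3, so n = 3·pos + 19. The formula is n = 3×(alphabet index, a=1) + 19.
Reversing it on 28 64 61 79 34 91 79: 28→(28−19)÷3=3=c, 64→(64−19)÷3=15=o, 61→(61−19)÷3=14=n, 79→(79−19)÷3=20=t, 34→(34−19)÷3=5=e, 91→(91−19)÷3=24=x, 79→(79−19)÷3=20=t.

context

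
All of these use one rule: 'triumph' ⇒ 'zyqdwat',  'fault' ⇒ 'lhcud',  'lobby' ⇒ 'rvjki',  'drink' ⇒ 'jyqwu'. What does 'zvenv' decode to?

towel

The shift increases by 1 at each position, starting from +6: 6, 7, 8, ….
Undoing it on zvenv: z−6=t, v−7=o, e−8=w, n−9=e, v−10=l.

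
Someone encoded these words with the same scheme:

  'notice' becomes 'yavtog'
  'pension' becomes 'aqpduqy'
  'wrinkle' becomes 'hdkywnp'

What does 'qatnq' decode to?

Shifts by position in notice: pos 0: n→y (+11), pos 1: o→a (+12), pos 2: t→v (+2), pos 3: i→t (+11), pos 4: c→o (+12), pos 5: e→g (+2) — repeating every 3. A repeating key of period 3 is used — shifts +11, +12, +2 over and over.
Decoding qatnq: q−11=f, a−12=o, t−2=r, n−11=c, q−12=e.

force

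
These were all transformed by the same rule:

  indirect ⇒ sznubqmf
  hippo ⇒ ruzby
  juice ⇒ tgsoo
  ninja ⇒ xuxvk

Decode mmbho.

carve

Shifts by position in indirect: pos 0: i→s (+10), pos 1: n→z (+12), pos 2: d→n (+10), pos 3: i→u (+12) — repeating every 2. The shifts repeat in a cycle of length 2: positions 0,1,… shift by +10, +12, then the pattern repeats.
Decoding mmbho: m−10=c, m−12=a, b−10=r, h−12=v, o−10=e.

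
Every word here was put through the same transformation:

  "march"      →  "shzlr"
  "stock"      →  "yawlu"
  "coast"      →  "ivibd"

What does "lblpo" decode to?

fudge

The shift increases by 1 at each position, starting from +6: 6, 7, 8, ….
Undoing it on lblpo: l−6=f, b−7=u, l−8=d, p−9=g, o−10=e.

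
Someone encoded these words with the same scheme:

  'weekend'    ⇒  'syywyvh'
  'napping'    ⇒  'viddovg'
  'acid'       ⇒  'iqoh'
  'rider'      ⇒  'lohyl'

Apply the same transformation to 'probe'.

dlmzy

w(22)→s(18) and e(4)→y(24) fit y≡17x+8 (mod 26); the inverse of 17 mod 26 is 23. This is an affine cipher: with a=0,…,z=25, each position x becomes (17x+8) mod 26.
On probe: p(15)→17·15+8≡3=d; r(17)→17·17+8≡11=l; o(14)→17·14+8≡12=m; b(1)→17·1+8≡25=z; e(4)→17·4+8≡24=y (all mod 26).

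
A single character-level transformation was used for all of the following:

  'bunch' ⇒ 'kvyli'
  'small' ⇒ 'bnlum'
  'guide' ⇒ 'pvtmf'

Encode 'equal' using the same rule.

nrfjm

Shifts by position in bunch: pos 0: b→k (+9), pos 1: u→v (+1), pos 2: n→y (+11), pos 3: c→l (+9), pos 4: h→i (+1) — repeating every 3. A repeating key of period 3 is used — shifts +9, +1, +11 over and over.
Applying it to equal: e+9=n, q+1=r, u+11=f, a+9=j, l+1=m.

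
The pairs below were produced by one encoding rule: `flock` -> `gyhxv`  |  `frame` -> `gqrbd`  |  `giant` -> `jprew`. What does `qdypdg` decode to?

relief

f(5)→g(6) and l(11)→y(24) fit y≡3x+17 (mod 26); the inverse of 3 mod 26 is 9. Treating letters as 0–25, the rule is x ↦ 3x + 17 (mod 26).
Undoing it on qdypdg: q(16)→9·(16−17)≡17=r; d(3)→9·(3−17)≡4=e; y(24)→9·(24−17)≡11=l; p(15)→9·(15−17)≡8=i; d(3)→9·(3−17)≡4=e; g(6)→9·(6−17)≡5=f (all mod 26).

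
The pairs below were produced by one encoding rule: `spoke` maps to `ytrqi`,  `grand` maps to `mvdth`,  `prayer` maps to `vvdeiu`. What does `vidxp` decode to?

Shifts by position in spoke: pos 0: s→y (+6), pos 1: p→t (+4), pos 2: o→r (+3), pos 3: k→q (+6), pos 4: e→i (+4) — repeating every 3. It's a Vigenère-style cipher with numeric key [6,4,3]: position i shifts by key[i mod 3].
Decoding vidxp: v−6=p, i−4=e, d−3=a, x−6=r, p−4=l.

pearl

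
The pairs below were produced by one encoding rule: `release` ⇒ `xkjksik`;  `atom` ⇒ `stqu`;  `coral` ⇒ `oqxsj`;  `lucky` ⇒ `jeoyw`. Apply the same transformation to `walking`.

asjycfg

r(17)→x(23) and e(4)→k(10) fit y≡11x+18 (mod 26); the inverse of 11 mod 26 is 19. Each letter's alphabet position (a=0..z=25) is mapped through 11·x+18 mod 26 — an affine cipher.
On walking: w(22)→11·22+18≡0=a; a(0)→11·0+18≡18=s; l(11)→11·11+18≡9=j; k(10)→11·10+18≡24=y; i(8)→11·8+18≡2=c; n(13)→11·13+18≡5=f; g(6)→11·6+18≡6=g (all mod 26).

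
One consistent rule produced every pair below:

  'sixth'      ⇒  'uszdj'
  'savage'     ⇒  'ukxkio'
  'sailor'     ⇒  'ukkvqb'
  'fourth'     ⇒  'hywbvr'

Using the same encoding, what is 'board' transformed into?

dycbf

Shifts by position in sixth: pos 0: s→u (+2), pos 1: i→s (+10), pos 2: x→z (+2), pos 3: t→d (+10) — repeating every 2. It's a Vigenère-style cipher with numeric key [2,10]: position i shifts by key[i mod 2].
Applying it to board: b+2=d, o+10=y, a+2=c, r+10=b, d+2=f.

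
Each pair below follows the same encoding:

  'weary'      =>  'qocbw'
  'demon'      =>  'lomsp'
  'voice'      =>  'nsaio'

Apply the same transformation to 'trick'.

w(22)→q(16) and e(4)→o(14) fit y≡3x+2 (mod 26); the inverse of 3 mod 26 is 9. Each letter's alphabet position (a=0..z=25) is mapped through 3·x+2 mod 26 — an affine cipher.
For trick: t(19)→3·19+2≡7=h; r(17)→3·17+2≡1=b; i(8)→3·8+2≡0=a; c(2)→3·2+2≡8=i; k(10)→3·10+2≡6=g (all mod 26).

hbaig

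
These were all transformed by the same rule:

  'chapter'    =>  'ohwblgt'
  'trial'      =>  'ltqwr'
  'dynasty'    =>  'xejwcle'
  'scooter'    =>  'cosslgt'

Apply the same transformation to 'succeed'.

c(2)→o(14) and h(7)→h(7) fit y≡9x+22 (mod 26); the inverse of 9 mod 26 is 3. This is an affine cipher: with a=0,…,z=25, each position x becomes (9x+22) mod 26.
For succeed: s(18)→9·18+22≡2=c; u(20)→9·20+22≡20=u; c(2)→9·2+22≡14=o; c(2)→9·2+22≡14=o; e(4)→9·4+22≡6=g; e(4)→9·4+22≡6=g; d(3)→9·3+22≡23=x (all mod 26).

cuooggx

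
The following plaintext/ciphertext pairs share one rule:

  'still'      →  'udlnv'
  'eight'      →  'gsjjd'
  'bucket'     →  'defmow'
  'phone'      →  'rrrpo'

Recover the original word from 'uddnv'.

Shifts by position in still: pos 0: s→u (+2), pos 1: t→d (+10), pos 2: i→l (+3), pos 3: l→n (+2), pos 4: l→v (+10) — repeating every 3. The shifts repeat in a cycle of length 3: positions 0,1,… shift by +2, +10, +3, then the pattern repeats.
Undoing it on uddnv: u−2=s, d−10=t, d−3=a, n−2=l, v−10=l.

stall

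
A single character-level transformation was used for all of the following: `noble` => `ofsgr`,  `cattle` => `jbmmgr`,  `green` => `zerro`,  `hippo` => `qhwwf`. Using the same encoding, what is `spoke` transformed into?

vwfpr

n(13)→o(14) and o(14)→f(5) fit y≡17x+1 (mod 26); the inverse of 17 mod 26 is 23. Treating letters as 0–25, the rule is x ↦ 17x + 1 (mod 26).
On spoke: s(18)→17·18+1≡21=v; p(15)→17·15+1≡22=w; o(14)→17·14+1≡5=f; k(10)→17·10+1≡15=p; e(4)→17·4+1≡17=r (all mod 26).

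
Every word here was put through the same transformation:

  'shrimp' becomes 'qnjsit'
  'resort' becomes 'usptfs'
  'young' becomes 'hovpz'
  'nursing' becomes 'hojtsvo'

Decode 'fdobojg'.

finance

The output letters match the input read backwards, each shifted +1: shrimp reversed is pmirhs. The word is reversed, then every letter is shifted forward by 1.
Reversing it on fdobojg: shift back: f−1=e, d−1=c, o−1=n, b−1=a, o−1=n, j−1=i, g−1=f → ecnanif; then reverse → finance.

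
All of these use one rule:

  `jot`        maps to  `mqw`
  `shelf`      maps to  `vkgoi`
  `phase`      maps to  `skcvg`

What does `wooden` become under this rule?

The shift depends on letter class: consonant j→m is +3, but vowel o→q is +2. The rule splits by letter class: vowels +2, consonants +3.
For wooden: w(cons)+3=z, o(vowel)+2=q, o(vowel)+2=q, d(cons)+3=g, e(vowel)+2=g, n(cons)+3=q.

zqqggq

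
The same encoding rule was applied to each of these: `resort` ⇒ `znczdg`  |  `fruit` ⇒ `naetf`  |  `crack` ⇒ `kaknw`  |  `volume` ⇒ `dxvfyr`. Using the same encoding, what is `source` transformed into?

axecor

Each letter shifts forward by (position + 8), i.e. 8, 9, 10, … — the shift grows by one for each successive letter.
For source: s+8=a, o+9=x, u+10=e, r+11=c, c+12=o, e+13=r.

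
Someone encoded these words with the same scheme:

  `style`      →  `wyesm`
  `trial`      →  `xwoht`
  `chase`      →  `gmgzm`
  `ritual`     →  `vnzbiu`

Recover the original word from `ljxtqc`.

In style: s→w is +4, t→y is +5, y→e is +6, l→s is +7 — the shift increases by 1 each position. Letter i (0-indexed) is shifted by i+4, so successive shifts are 4, 5, 6, ….
Reversing it on ljxtqc: l−4=h, j−5=e, x−6=r, t−7=m, q−8=i, c−9=t.

hermit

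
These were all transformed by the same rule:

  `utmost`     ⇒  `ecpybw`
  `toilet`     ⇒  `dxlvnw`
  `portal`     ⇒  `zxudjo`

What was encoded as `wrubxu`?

It's a Vigenère-style cipher with numeric key [10,9,3]: position i shifts by key[i mod 3].
Reversing it on wrubxu: w−10=m, r−9=i, u−3=r, b−10=r, x−9=o, u−3=r.

mirror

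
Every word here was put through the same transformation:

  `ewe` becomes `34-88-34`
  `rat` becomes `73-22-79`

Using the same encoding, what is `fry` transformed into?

37-73-94

e(#5)→34 and w(#23)→88: differences scale by 3, so n = 3·pos + 19. The formula is n = 3×(alphabet index, a=1) + 19.
On fry: f=6→37, r=18→73, y=25→94.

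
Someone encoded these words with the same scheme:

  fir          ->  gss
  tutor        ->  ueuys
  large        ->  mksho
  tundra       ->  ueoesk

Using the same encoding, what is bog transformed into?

cyh

Vowels shift forward by 10 and consonants shift forward by 1.
Applying it to bog: b(cons)+1=c, o(vowel)+10=y, g(cons)+1=h.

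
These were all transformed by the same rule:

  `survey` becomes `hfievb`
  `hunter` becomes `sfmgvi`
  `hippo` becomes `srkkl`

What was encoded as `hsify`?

shrub

Each pair mirrors across the alphabet (s↔h, u↔f, r↔i): positions sum to 25. Each letter is replaced by its mirror in the alphabet: a↔z, b↔y, c↔x, and so on (the Atbash cipher).
Reversing it on hsify: h↔s, s↔h, i↔r, f↔u, y↔b.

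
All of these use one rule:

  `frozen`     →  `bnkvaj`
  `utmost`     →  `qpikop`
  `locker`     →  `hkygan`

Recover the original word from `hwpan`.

Compare letters: f→b is +22, r→n is +22, o→k is +22 — a constant shift. Each letter is shifted forward by 22 in the alphabet (a Caesar shift of +22).
Decoding hwpan: h−22=l, w−22=a, p−22=t, a−22=e, n−22=r.

later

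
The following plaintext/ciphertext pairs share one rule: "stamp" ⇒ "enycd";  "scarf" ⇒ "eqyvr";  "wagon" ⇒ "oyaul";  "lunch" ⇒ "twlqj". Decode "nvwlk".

trunk

This is an affine cipher: with a=0,…,z=25, each position x becomes (9x+24) mod 26.
Reversing it on nvwlk: n(13)→3·(13−24)≡19=t; v(21)→3·(21−24)≡17=r; w(22)→3·(22−24)≡20=u; l(11)→3·(11−24)≡13=n; k(10)→3·(10−24)≡10=k (all mod 26).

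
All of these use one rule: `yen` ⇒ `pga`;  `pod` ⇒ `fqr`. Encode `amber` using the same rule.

Read the word backwards and shift each letter +2.
For amber: reverse → rebma; then shift: r+2=t, e+2=g, b+2=d, m+2=o, a+2=c.

tgdoc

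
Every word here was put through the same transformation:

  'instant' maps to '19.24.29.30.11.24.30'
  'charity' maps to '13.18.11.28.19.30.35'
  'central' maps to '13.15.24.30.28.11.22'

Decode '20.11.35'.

i is letter #9 and maps to 19: an offset of 10. The number is (letter's place in the alphabet, a=1) + 10.
Undoing it on 20.11.35: 20→(20−10)÷1=10=j, 11→(11−10)÷1=1=a, 35→(35−10)÷1=25=y.

jay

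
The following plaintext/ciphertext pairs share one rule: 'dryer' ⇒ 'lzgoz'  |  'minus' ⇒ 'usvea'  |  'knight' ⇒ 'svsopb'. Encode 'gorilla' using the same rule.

The shift depends on letter class: consonant d→l is +8, but vowel e→o is +10. The rule splits by letter class: vowels +10, consonants +8.
For gorilla: g(cons)+8=o, o(vowel)+10=y, r(cons)+8=z, i(vowel)+10=s, l(cons)+8=t, l(cons)+8=t, a(vowel)+10=k.

oyzsttk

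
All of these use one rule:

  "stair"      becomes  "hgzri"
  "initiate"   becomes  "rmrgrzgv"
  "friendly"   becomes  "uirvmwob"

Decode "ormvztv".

Each pair mirrors across the alphabet (s↔h, t↔g, a↔z): positions sum to 25. This is the alphabet-reversal cipher (Atbash): a becomes z, b becomes y, etc.
Reversing it on ormvztv: o↔l, r↔i, m↔n, v↔e, z↔a, t↔g, v↔e.

lineage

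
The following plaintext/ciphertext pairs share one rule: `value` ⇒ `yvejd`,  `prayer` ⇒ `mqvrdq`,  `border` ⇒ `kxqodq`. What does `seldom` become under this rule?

Each letter's alphabet position (a=0..z=25) is mapped through 15·x+21 mod 26 — an affine cipher.
For seldom: s(18)→15·18+21≡5=f; e(4)→15·4+21≡3=d; l(11)→15·11+21≡4=e; d(3)→15·3+21≡14=o; o(14)→15·14+21≡23=x; m(12)→15·12+21≡19=t (all mod 26).

fdeoxt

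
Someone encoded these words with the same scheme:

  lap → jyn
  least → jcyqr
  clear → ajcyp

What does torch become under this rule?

rmpaf

Compare letters: l→j is +24, a→y is +24, p→n is +24 — a constant shift. It's a constant shift of +24 (ROT24).
For torch: t+24=r, o+24=m, r+24=p, c+24=a, h+24=f.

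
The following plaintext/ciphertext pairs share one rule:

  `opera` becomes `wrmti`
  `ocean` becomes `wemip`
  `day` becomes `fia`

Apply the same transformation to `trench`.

vtmpej

The shift depends on letter class: consonant p→r is +2, but vowel o→w is +8. Two shifts are in play — +8 for a/e/i/o/u, +2 for every other letter.
On trench: t(cons)+2=v, r(cons)+2=t, e(vowel)+8=m, n(cons)+2=p, c(cons)+2=e, h(cons)+2=j.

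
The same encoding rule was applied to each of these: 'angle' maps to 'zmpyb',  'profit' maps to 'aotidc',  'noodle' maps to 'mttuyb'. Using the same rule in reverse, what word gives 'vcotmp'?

strong

a(0)→z(25) and n(13)→m(12) fit y≡7x+25 (mod 26); the inverse of 7 mod 26 is 15. Each letter's alphabet position (a=0..z=25) is mapped through 7·x+25 mod 26 — an affine cipher.
Reversing it on vcotmp: v(21)→15·(21−25)≡18=s; c(2)→15·(2−25)≡19=t; o(14)→15·(14−25)≡17=r; t(19)→15·(19−25)≡14=o; m(12)→15·(12−25)≡13=n; p(15)→15·(15−25)≡6=g (all mod 26).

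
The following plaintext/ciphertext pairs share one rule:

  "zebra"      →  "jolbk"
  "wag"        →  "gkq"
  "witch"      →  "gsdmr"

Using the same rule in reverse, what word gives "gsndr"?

width

Compare letters: z→j is +10, e→o is +10, b→l is +10 — a constant shift. Every letter moves 10 places later in the alphabet, wrapping around z→a.
Reversing it on gsndr: g−10=w, s−10=i, n−10=d, d−10=t, r−10=h.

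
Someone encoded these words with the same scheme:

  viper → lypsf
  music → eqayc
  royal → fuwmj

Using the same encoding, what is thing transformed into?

vdyzi

This is an affine cipher: with a=0,…,z=25, each position x becomes (21x+12) mod 26.
On thing: t(19)→21·19+12≡21=v; h(7)→21·7+12≡3=d; i(8)→21·8+12≡24=y; n(13)→21·13+12≡25=z; g(6)→21·6+12≡8=i (all mod 26).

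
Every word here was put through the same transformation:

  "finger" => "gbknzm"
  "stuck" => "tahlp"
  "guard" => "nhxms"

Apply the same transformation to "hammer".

uxddzm

f(5)→g(6) and i(8)→b(1) fit y≡7x+23 (mod 26); the inverse of 7 mod 26 is 15. This is an affine cipher: with a=0,…,z=25, each position x becomes (7x+23) mod 26.
On hammer: h(7)→7·7+23≡20=u; a(0)→7·0+23≡23=x; m(12)→7·12+23≡3=d; m(12)→7·12+23≡3=d; e(4)→7·4+23≡25=z; r(17)→7·17+23≡12=m (all mod 26).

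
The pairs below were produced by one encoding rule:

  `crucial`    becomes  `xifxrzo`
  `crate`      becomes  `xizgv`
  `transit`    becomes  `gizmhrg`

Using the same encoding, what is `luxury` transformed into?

ofcfib

Each pair mirrors across the alphabet (c↔x, r↔i, u↔f): positions sum to 25. Letters are reflected about the middle of the alphabet (position → 25−position): Atbash.
For luxury: l↔o, u↔f, x↔c, u↔f, r↔i, y↔b.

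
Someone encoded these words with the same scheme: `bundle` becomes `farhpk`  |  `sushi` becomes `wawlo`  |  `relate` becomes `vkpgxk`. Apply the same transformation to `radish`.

vghowl

Two shifts are in play — +6 for a/e/i/o/u, +4 for every other letter.
For radish: r(cons)+4=v, a(vowel)+6=g, d(cons)+4=h, i(vowel)+6=o, s(cons)+4=w, h(cons)+4=l.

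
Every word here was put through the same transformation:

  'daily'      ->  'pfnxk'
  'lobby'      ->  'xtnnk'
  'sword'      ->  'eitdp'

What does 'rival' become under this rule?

The shift depends on letter class: consonant d→p is +12, but vowel a→f is +5. The rule splits by letter class: vowels +5, consonants +12.
For rival: r(cons)+12=d, i(vowel)+5=n, v(cons)+12=h, a(vowel)+5=f, l(cons)+12=x.

dnhfx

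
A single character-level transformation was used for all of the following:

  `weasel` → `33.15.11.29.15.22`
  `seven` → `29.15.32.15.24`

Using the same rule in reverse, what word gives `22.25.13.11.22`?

w is letter #23 and maps to 33: an offset of 10. Letters become their 1-based position plus 10 (so a→11, b→12, …).
Reversing it on 22.25.13.11.22: 22→(22−10)÷1=12=l, 25→(25−10)÷1=15=o, 13→(13−10)÷1=3=c, 11→(11−10)÷1=1=a, 22→(22−10)÷1=12=l.

local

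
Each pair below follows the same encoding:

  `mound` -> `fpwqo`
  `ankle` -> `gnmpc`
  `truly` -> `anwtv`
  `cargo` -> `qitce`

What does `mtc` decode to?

The output letters match the input read backwards, each shifted +2: mound reversed is dnuom. The word is reversed, then every letter is shifted forward by 2.
Reversing it on mtc: shift back: m−2=k, t−2=r, c−2=a → kra; then reverse → ark.

ark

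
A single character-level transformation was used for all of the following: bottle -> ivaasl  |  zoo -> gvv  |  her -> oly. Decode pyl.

ire

Compare letters: b→i is +7, o→v is +7, t→a is +7 — a constant shift. Every letter moves 7 places later in the alphabet, wrapping around z→a.
Decoding pyl: p−7=i, y−7=r, l−7=e.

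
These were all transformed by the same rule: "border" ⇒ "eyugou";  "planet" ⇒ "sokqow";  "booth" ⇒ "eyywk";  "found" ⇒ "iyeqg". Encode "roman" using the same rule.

Vowels shift forward by 10 and consonants shift forward by 3.
For roman: r(cons)+3=u, o(vowel)+10=y, m(cons)+3=p, a(vowel)+10=k, n(cons)+3=q.

uypkq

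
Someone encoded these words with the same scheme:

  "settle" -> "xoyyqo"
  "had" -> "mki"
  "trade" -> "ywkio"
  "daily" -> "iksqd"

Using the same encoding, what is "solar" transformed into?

xyqkw

Two shifts are in play — +10 for a/e/i/o/u, +5 for every other letter.
On solar: s(cons)+5=x, o(vowel)+10=y, l(cons)+5=q, a(vowel)+10=k, r(cons)+5=w.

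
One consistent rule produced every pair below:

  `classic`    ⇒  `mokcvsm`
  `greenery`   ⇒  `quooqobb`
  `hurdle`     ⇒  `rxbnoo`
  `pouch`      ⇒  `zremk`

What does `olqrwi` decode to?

Shifts by position in classic: pos 0: c→m (+10), pos 1: l→o (+3), pos 2: a→k (+10), pos 3: s→c (+10), pos 4: s→v (+3), pos 5: i→s (+10) — repeating every 3. It's a Vigenère-style cipher with numeric key [10,3,10]: position i shifts by key[i mod 3].
Undoing it on olqrwi: o−10=e, l−3=i, q−10=g, r−10=h, w−3=t, i−10=y.

eighty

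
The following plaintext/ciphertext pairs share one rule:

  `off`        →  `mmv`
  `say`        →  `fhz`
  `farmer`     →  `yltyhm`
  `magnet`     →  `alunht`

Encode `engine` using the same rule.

The output letters match the input read backwards, each shifted +7: off reversed is ffo. The word is reversed, then every letter is shifted forward by 7.
Applying it to engine: reverse → enigne; then shift: e+7=l, n+7=u, i+7=p, g+7=n, n+7=u, e+7=l.

lupnul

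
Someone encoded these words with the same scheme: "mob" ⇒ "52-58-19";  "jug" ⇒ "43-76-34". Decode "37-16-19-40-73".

habit

The formula is n = 3×(alphabet index, a=1) + 13.
Decoding 37-16-19-40-73: 37→(37−13)÷3=8=h, 16→(16−13)÷3=1=a, 19→(19−13)÷3=2=b, 40→(40−13)÷3=9=i, 73→(73−13)÷3=20=t.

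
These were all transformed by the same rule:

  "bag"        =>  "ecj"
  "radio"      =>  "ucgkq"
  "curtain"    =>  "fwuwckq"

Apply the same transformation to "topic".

wqskf

The shift depends on letter class: consonant b→e is +3, but vowel a→c is +2. Two shifts are in play — +2 for a/e/i/o/u, +3 for every other letter.
For topic: t(cons)+3=w, o(vowel)+2=q, p(cons)+3=s, i(vowel)+2=k, c(cons)+3=f.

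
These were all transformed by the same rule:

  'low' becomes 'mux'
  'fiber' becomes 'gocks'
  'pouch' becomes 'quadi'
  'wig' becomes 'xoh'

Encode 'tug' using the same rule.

uah

The shift depends on letter class: consonant l→m is +1, but vowel o→u is +6. The rule splits by letter class: vowels +6, consonants +1.
Applying it to tug: t(cons)+1=u, u(vowel)+6=a, g(cons)+1=h.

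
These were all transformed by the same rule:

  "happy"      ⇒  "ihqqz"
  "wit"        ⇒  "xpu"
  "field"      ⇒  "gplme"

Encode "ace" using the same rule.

Two shifts are in play — +7 for a/e/i/o/u, +1 for every other letter.
For ace: a(vowel)+7=h, c(cons)+1=d, e(vowel)+7=l.

hdl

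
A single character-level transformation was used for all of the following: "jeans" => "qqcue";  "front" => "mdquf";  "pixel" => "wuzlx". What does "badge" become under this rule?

Shifts by position in jeans: pos 0: j→q (+7), pos 1: e→q (+12), pos 2: a→c (+2), pos 3: n→u (+7), pos 4: s→e (+12) — repeating every 3. The shifts repeat in a cycle of length 3: positions 0,1,… shift by +7, +12, +2, then the pattern repeats.
For badge: b+7=i, a+12=m, d+2=f, g+7=n, e+12=q.

imfnq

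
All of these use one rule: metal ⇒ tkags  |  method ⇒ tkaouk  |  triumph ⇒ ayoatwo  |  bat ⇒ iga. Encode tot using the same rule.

aua

The shift depends on letter class: consonant m→t is +7, but vowel e→k is +6. Two shifts are in play — +6 for a/e/i/o/u, +7 for every other letter.
Applying it to tot: t(cons)+7=a, o(vowel)+6=u, t(cons)+7=a.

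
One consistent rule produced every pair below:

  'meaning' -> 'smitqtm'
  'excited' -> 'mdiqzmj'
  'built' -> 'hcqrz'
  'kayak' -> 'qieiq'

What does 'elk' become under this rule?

The rule splits by letter class: vowels +8, consonants +6.
Applying it to elk: e(vowel)+8=m, l(cons)+6=r, k(cons)+6=q.

mrq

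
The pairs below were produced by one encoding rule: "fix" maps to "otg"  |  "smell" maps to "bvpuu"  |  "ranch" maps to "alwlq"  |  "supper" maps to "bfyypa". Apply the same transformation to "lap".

Two shifts are in play — +11 for a/e/i/o/u, +9 for every other letter.
For lap: l(cons)+9=u, a(vowel)+11=l, p(cons)+9=y.

uly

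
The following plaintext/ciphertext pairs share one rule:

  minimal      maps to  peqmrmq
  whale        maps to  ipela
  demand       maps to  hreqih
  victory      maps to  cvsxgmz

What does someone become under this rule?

irsiqsw

Two steps: reverse the string, then apply a Caesar shift of +4.
For someone: reverse → enoemos; then shift: e+4=i, n+4=r, o+4=s, e+4=i, m+4=q, o+4=s, s+4=w.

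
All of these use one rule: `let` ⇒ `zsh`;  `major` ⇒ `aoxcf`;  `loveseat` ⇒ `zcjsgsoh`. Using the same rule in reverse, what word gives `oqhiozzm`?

Compare letters: l→z is +14, e→s is +14, t→h is +14 — a constant shift. Each letter is shifted forward by 14 in the alphabet (a Caesar shift of +14).
Reversing it on oqhiozzm: o−14=a, q−14=c, h−14=t, i−14=u, o−14=a, z−14=l, z−14=l, m−14=y.

actually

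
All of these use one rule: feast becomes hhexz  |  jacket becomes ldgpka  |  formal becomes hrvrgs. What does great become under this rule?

In feast: f→h is +2, e→h is +3, a→e is +4, s→x is +5 — the shift increases by 1 each position. Letter i (0-indexed) is shifted by i+2, so successive shifts are 2, 3, 4, ….
On great: g+2=i, r+3=u, e+4=i, a+5=f, t+6=z.

iuifz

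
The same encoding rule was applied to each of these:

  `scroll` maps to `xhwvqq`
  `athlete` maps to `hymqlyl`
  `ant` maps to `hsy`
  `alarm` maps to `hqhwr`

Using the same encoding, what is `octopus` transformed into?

vhyvubx

The shift depends on letter class: consonant s→x is +5, but vowel o→v is +7. The rule splits by letter class: vowels +7, consonants +5.
On octopus: o(vowel)+7=v, c(cons)+5=h, t(cons)+5=y, o(vowel)+7=v, p(cons)+5=u, u(vowel)+7=b, s(cons)+5=x.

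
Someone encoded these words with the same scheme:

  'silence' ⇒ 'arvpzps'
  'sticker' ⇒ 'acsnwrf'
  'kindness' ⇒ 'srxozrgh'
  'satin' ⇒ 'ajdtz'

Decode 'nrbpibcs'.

In silence: s→a is +8, i→r is +9, l→v is +10, e→p is +11 — the shift increases by 1 each position. The shift increases by 1 at each position, starting from +8: 8, 9, 10, ….
Decoding nrbpibcs: n−8=f, r−9=i, b−10=r, p−11=e, i−12=w, b−13=o, c−14=o, s−15=d.

firewood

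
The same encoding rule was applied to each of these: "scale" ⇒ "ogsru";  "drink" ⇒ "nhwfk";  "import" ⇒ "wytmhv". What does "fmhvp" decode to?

s(18)→o(14) and c(2)→g(6) fit y≡7x+18 (mod 26); the inverse of 7 mod 26 is 15. This is an affine cipher: with a=0,…,z=25, each position x becomes (7x+18) mod 26.
Decoding fmhvp: f(5)→15·(5−18)≡13=n; m(12)→15·(12−18)≡14=o; h(7)→15·(7−18)≡17=r; v(21)→15·(21−18)≡19=t; p(15)→15·(15−18)≡7=h (all mod 26).

north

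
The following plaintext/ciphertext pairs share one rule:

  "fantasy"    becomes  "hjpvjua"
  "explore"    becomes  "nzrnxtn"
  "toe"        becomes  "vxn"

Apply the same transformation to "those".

The shift depends on letter class: consonant f→h is +2, but vowel a→j is +9. The rule splits by letter class: vowels +9, consonants +2.
For those: t(cons)+2=v, h(cons)+2=j, o(vowel)+9=x, s(cons)+2=u, e(vowel)+9=n.

vjxun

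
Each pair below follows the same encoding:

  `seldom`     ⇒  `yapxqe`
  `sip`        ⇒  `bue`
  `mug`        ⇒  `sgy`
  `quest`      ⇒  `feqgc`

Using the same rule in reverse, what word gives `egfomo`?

The output letters match the input read backwards, each shifted +12: seldom reversed is modles. Read the word backwards and shift each letter +12.
Undoing it on egfomo: shift back: e−12=s, g−12=u, f−12=t, o−12=c, m−12=a, o−12=c → sutcac; then reverse → cactus.

cactus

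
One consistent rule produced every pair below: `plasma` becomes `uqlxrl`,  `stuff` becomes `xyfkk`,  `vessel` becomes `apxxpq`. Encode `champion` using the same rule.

hmlrutzs

The shift depends on letter class: consonant p→u is +5, but vowel a→l is +11. The rule splits by letter class: vowels +11, consonants +5.
For champion: c(cons)+5=h, h(cons)+5=m, a(vowel)+11=l, m(cons)+5=r, p(cons)+5=u, i(vowel)+11=t, o(vowel)+11=z, n(cons)+5=s.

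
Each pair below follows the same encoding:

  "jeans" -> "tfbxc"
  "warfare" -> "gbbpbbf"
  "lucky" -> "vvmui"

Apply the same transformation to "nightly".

The shift depends on letter class: consonant j→t is +10, but vowel e→f is +1. Vowels shift forward by 1 and consonants shift forward by 10.
Applying it to nightly: n(cons)+10=x, i(vowel)+1=j, g(cons)+10=q, h(cons)+10=r, t(cons)+10=d, l(cons)+10=v, y(cons)+10=i.

xjqrdvi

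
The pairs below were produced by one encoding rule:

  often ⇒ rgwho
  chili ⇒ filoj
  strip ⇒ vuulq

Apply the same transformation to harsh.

kbuvi

A repeating key of period 3 is used — shifts +3, +1, +3 over and over.
Applying it to harsh: h+3=k, a+1=b, r+3=u, s+3=v, h+1=i.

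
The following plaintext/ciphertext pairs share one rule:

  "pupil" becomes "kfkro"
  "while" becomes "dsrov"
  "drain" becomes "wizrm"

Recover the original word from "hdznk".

swamp

Each letter is replaced by its mirror in the alphabet: a↔z, b↔y, c↔x, and so on (the Atbash cipher).
Undoing it on hdznk: h↔s, d↔w, z↔a, n↔m, k↔p.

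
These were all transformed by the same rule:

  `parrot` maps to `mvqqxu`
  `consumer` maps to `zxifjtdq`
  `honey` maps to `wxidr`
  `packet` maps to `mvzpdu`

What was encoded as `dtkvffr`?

Treating letters as 0–25, the rule is x ↦ 15x + 21 (mod 26).
Undoing it on dtkvffr: d(3)→7·(3−21)≡4=e; t(19)→7·(19−21)≡12=m; k(10)→7·(10−21)≡1=b; v(21)→7·(21−21)≡0=a; f(5)→7·(5−21)≡18=s; f(5)→7·(5−21)≡18=s; r(17)→7·(17−21)≡24=y (all mod 26).

embassy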